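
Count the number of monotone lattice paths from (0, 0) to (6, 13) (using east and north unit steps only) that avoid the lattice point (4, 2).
Number of paths = 25962

Total paths from (0, 0) to (6, 13): C(19, 6) = 27132. Paths through (4, 2): (paths (0, 0) → (4, 2)) × (paths (4, 2) → (6, 13)) = C(6, 4) · C(13, 2) = 15 · 78 = 1170. Avoidance count = 27132 − 1170 = 25962.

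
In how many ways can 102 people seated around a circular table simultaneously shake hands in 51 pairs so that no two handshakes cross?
C_51 = 7684785670514316385230816156

These noncrossing handshakes are counted by the Catalan number C_n = (1/(n + 1)) · C(2n, n). For n = 51: C_51 = (1/52) · C(102, 51) = 399608854866744452032002440112/52 = 7684785670514316385230816156.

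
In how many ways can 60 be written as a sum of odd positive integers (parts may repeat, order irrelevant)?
p_odd(60) = 10880

Enumerate partitions using only odd parts via the recurrence o(n, m) = o(n, m−2) + o(n−m, m) over odd m, starting from the largest odd part ≤ n. This gives p_odd(60) = 10880. (Euler's theorem: equals the count of distinct-part partitions.)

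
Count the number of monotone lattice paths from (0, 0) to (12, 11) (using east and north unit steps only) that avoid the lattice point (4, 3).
Number of paths = 901628

Total paths from (0, 0) to (12, 11): C(23, 12) = 1352078. Paths through (4, 3): (paths (0, 0) → (4, 3)) × (paths (4, 3) → (12, 11)) = C(7, 4) · C(16, 8) = 35 · 12870 = 450450. Avoidance count = 1352078 − 450450 = 901628.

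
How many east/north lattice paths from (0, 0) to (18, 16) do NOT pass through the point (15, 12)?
Number of paths = 1595526330

Total paths from (0, 0) to (18, 16): C(34, 18) = 2203961430. Paths through (15, 12): (paths (0, 0) → (15, 12)) × (paths (15, 12) → (18, 16)) = C(27, 15) · C(7, 3) = 17383860 · 35 = 608435100. Avoidance count = 2203961430 − 608435100 = 1595526330.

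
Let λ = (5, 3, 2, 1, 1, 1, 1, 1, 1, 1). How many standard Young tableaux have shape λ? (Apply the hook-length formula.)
# SYT of shape (5, 3, 2, 1, 1, 1, 1, 1, 1, 1) = 353600

Hook-length formula: f^λ = n! / Π hook(c), product over all cells c of the Young diagram. For λ = (5, 3, 2, 1, 1, 1, 1, 1, 1, 1), n = 17 boxes. Hook lengths by row (left-to-right, top-to-bottom): [14, 6, 4, 2, 1]; [11, 3, 1]; [9, 1]; [7]; [6]; [5]; [4]; [3]; [2]; [1]. Product of hooks = 1005903360. So f^λ = 17! / 1005903360 = 355687428096000 / 1005903360 = 353600.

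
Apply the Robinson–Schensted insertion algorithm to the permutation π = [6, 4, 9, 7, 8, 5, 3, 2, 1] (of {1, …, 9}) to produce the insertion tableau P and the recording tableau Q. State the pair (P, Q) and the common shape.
P = [1, 5, 8] / [2, 7] / [3] / [4] / [6] / [9];  Q = [1, 3, 5] / [2, 4] / [6] / [7] / [8] / [9];  common shape = (3, 2, 1, 1, 1, 1)

Row-insert the values π_1, π_2, … into P one at a time, bumping the leftmost entry strictly greater than the inserted value down to the next row. The recording tableau Q records, in position (i, j), the step at which that cell was added to P.
  Insert 6 (step 1): P = [6];  Q = [1]
  Insert 4 (step 2): P = [4] / [6];  Q = [1] / [2]
  Insert 9 (step 3): P = [4, 9] / [6];  Q = [1, 3] / [2]
  Insert 7 (step 4): P = [4, 7] / [6, 9];  Q = [1, 3] / [2, 4]
  Insert 8 (step 5): P = [4, 7, 8] / [6, 9];  Q = [1, 3, 5] / [2, 4]
  Insert 5 (step 6): P = [4, 5, 8] / [6, 7] / [9];  Q = [1, 3, 5] / [2, 4] / [6]
  Insert 3 (step 7): P = [3, 5, 8] / [4, 7] / [6] / [9];  Q = [1, 3, 5] / [2, 4] / [6] / [7]
  Insert 2 (step 8): P = [2, 5, 8] / [3, 7] / [4] / [6] / [9];  Q = [1, 3, 5] / [2, 4] / [6] / [7] / [8]
  Insert 1 (step 9): P = [1, 5, 8] / [2, 7] / [3] / [4] / [6] / [9];  Q = [1, 3, 5] / [2, 4] / [6] / [7] / [8] / [9]
Final shape: (3, 2, 1, 1, 1, 1).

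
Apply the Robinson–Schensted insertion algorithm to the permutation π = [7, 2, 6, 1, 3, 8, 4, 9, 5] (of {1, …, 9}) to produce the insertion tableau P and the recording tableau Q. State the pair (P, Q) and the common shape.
P = [1, 3, 4, 5] / [2, 6, 8, 9] / [7];  Q = [1, 3, 6, 8] / [2, 5, 7, 9] / [4];  common shape = (4, 4, 1)

Row-insert the values π_1, π_2, … into P one at a time, bumping the leftmost entry strictly greater than the inserted value down to the next row. The recording tableau Q records, in position (i, j), the step at which that cell was added to P.
  Insert 7 (step 1): P = [7];  Q = [1]
  Insert 2 (step 2): P = [2] / [7];  Q = [1] / [2]
  Insert 6 (step 3): P = [2, 6] / [7];  Q = [1, 3] / [2]
  Insert 1 (step 4): P = [1, 6] / [2] / [7];  Q = [1, 3] / [2] / [4]
  Insert 3 (step 5): P = [1, 3] / [2, 6] / [7];  Q = [1, 3] / [2, 5] / [4]
  Insert 8 (step 6): P = [1, 3, 8] / [2, 6] / [7];  Q = [1, 3, 6] / [2, 5] / [4]
  Insert 4 (step 7): P = [1, 3, 4] / [2, 6, 8] / [7];  Q = [1, 3, 6] / [2, 5, 7] / [4]
  Insert 9 (step 8): P = [1, 3, 4, 9] / [2, 6, 8] / [7];  Q = [1, 3, 6, 8] / [2, 5, 7] / [4]
  Insert 5 (step 9): P = [1, 3, 4, 5] / [2, 6, 8, 9] / [7];  Q = [1, 3, 6, 8] / [2, 5, 7, 9] / [4]
Final shape: (4, 4, 1).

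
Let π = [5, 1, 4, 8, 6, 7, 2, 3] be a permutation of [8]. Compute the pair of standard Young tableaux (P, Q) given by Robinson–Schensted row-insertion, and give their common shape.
P = [1, 2, 3, 7] / [4, 6] / [5, 8];  Q = [1, 3, 4, 6] / [2, 5] / [7, 8];  common shape = (4, 2, 2)

Row-insert the values π_1, π_2, … into P one at a time, bumping the leftmost entry strictly greater than the inserted value down to the next row. The recording tableau Q records, in position (i, j), the step at which that cell was added to P.
  Insert 5 (step 1): P = [5];  Q = [1]
  Insert 1 (step 2): P = [1] / [5];  Q = [1] / [2]
  Insert 4 (step 3): P = [1, 4] / [5];  Q = [1, 3] / [2]
  Insert 8 (step 4): P = [1, 4, 8] / [5];  Q = [1, 3, 4] / [2]
  Insert 6 (step 5): P = [1, 4, 6] / [5, 8];  Q = [1, 3, 4] / [2, 5]
  Insert 7 (step 6): P = [1, 4, 6, 7] / [5, 8];  Q = [1, 3, 4, 6] / [2, 5]
  Insert 2 (step 7): P = [1, 2, 6, 7] / [4, 8] / [5];  Q = [1, 3, 4, 6] / [2, 5] / [7]
  Insert 3 (step 8): P = [1, 2, 3, 7] / [4, 6] / [5, 8];  Q = [1, 3, 4, 6] / [2, 5] / [7, 8]
Final shape: (4, 2, 2).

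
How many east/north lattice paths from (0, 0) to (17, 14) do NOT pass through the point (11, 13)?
Number of paths = 247709517

Total paths from (0, 0) to (17, 14): C(31, 17) = 265182525. Paths through (11, 13): (paths (0, 0) → (11, 13)) × (paths (11, 13) → (17, 14)) = C(24, 11) · C(7, 6) = 2496144 · 7 = 17473008. Avoidance count = 265182525 − 17473008 = 247709517.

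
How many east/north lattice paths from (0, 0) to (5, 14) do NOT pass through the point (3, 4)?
Number of paths = 9318

Total paths from (0, 0) to (5, 14): C(19, 5) = 11628. Paths through (3, 4): (paths (0, 0) → (3, 4)) × (paths (3, 4) → (5, 14)) = C(7, 3) · C(12, 2) = 35 · 66 = 2310. Avoidance count = 11628 − 2310 = 9318.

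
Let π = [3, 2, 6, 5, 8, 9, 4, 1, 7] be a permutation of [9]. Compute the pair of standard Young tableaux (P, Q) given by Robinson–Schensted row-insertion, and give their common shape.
P = [1, 4, 7, 9] / [2, 5, 8] / [3] / [6];  Q = [1, 3, 5, 6] / [2, 4, 9] / [7] / [8];  common shape = (4, 3, 1, 1)

Row-insert the values π_1, π_2, … into P one at a time, bumping the leftmost entry strictly greater than the inserted value down to the next row. The recording tableau Q records, in position (i, j), the step at which that cell was added to P.
  Insert 3 (step 1): P = [3];  Q = [1]
  Insert 2 (step 2): P = [2] / [3];  Q = [1] / [2]
  Insert 6 (step 3): P = [2, 6] / [3];  Q = [1, 3] / [2]
  Insert 5 (step 4): P = [2, 5] / [3, 6];  Q = [1, 3] / [2, 4]
  Insert 8 (step 5): P = [2, 5, 8] / [3, 6];  Q = [1, 3, 5] / [2, 4]
  Insert 9 (step 6): P = [2, 5, 8, 9] / [3, 6];  Q = [1, 3, 5, 6] / [2, 4]
  Insert 4 (step 7): P = [2, 4, 8, 9] / [3, 5] / [6];  Q = [1, 3, 5, 6] / [2, 4] / [7]
  Insert 1 (step 8): P = [1, 4, 8, 9] / [2, 5] / [3] / [6];  Q = [1, 3, 5, 6] / [2, 4] / [7] / [8]
  Insert 7 (step 9): P = [1, 4, 7, 9] / [2, 5, 8] / [3] / [6];  Q = [1, 3, 5, 6] / [2, 4, 9] / [7] / [8]
Final shape: (4, 3, 1, 1).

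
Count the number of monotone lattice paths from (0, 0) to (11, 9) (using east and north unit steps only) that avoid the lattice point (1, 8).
Number of paths = 167861

Total paths from (0, 0) to (11, 9): C(20, 11) = 167960. Paths through (1, 8): (paths (0, 0) → (1, 8)) × (paths (1, 8) → (11, 9)) = C(9, 1) · C(11, 10) = 9 · 11 = 99. Avoidance count = 167960 − 99 = 167861.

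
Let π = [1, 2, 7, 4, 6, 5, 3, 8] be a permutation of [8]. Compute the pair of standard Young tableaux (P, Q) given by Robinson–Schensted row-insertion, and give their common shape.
P = [1, 2, 3, 5, 8] / [4] / [6] / [7];  Q = [1, 2, 3, 5, 8] / [4] / [6] / [7];  common shape = (5, 1, 1, 1)

Row-insert the values π_1, π_2, … into P one at a time, bumping the leftmost entry strictly greater than the inserted value down to the next row. The recording tableau Q records, in position (i, j), the step at which that cell was added to P.
  Insert 1 (step 1): P = [1];  Q = [1]
  Insert 2 (step 2): P = [1, 2];  Q = [1, 2]
  Insert 7 (step 3): P = [1, 2, 7];  Q = [1, 2, 3]
  Insert 4 (step 4): P = [1, 2, 4] / [7];  Q = [1, 2, 3] / [4]
  Insert 6 (step 5): P = [1, 2, 4, 6] / [7];  Q = [1, 2, 3, 5] / [4]
  Insert 5 (step 6): P = [1, 2, 4, 5] / [6] / [7];  Q = [1, 2, 3, 5] / [4] / [6]
  Insert 3 (step 7): P = [1, 2, 3, 5] / [4] / [6] / [7];  Q = [1, 2, 3, 5] / [4] / [6] / [7]
  Insert 8 (step 8): P = [1, 2, 3, 5, 8] / [4] / [6] / [7];  Q = [1, 2, 3, 5, 8] / [4] / [6] / [7]
Final shape: (5, 1, 1, 1).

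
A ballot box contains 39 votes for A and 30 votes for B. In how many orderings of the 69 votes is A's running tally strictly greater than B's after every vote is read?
Strict-lead orderings = 4125297395638025376

Total orderings of the 69 votes with 39 for A: C(69, 39) = 31627280033224861216. By the Bertrand ballot formula (Cycle Lemma / reflection principle), the number of orderings in which A is strictly ahead of B throughout is (p − q)/(p + q) · C(p + q, p) = (39 − 30)/(39 + 30) · 31627280033224861216 = 4125297395638025376.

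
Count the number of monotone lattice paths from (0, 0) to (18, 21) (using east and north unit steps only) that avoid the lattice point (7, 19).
Number of paths = 62307835590

Total paths from (0, 0) to (18, 21): C(39, 18) = 62359143990. Paths through (7, 19): (paths (0, 0) → (7, 19)) × (paths (7, 19) → (18, 21)) = C(26, 7) · C(13, 11) = 657800 · 78 = 51308400. Avoidance count = 62359143990 − 51308400 = 62307835590.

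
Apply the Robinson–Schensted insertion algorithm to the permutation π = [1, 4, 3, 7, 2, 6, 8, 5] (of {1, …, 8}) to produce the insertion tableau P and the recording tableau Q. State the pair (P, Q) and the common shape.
P = [1, 2, 5, 8] / [3, 6] / [4, 7];  Q = [1, 2, 4, 7] / [3, 6] / [5, 8];  common shape = (4, 2, 2)

Row-insert the values π_1, π_2, … into P one at a time, bumping the leftmost entry strictly greater than the inserted value down to the next row. The recording tableau Q records, in position (i, j), the step at which that cell was added to P.
  Insert 1 (step 1): P = [1];  Q = [1]
  Insert 4 (step 2): P = [1, 4];  Q = [1, 2]
  Insert 3 (step 3): P = [1, 3] / [4];  Q = [1, 2] / [3]
  Insert 7 (step 4): P = [1, 3, 7] / [4];  Q = [1, 2, 4] / [3]
  Insert 2 (step 5): P = [1, 2, 7] / [3] / [4];  Q = [1, 2, 4] / [3] / [5]
  Insert 6 (step 6): P = [1, 2, 6] / [3, 7] / [4];  Q = [1, 2, 4] / [3, 6] / [5]
  Insert 8 (step 7): P = [1, 2, 6, 8] / [3, 7] / [4];  Q = [1, 2, 4, 7] / [3, 6] / [5]
  Insert 5 (step 8): P = [1, 2, 5, 8] / [3, 6] / [4, 7];  Q = [1, 2, 4, 7] / [3, 6] / [5, 8]
Final shape: (4, 2, 2).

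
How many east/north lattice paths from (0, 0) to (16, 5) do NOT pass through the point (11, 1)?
Number of paths = 18837

Total paths from (0, 0) to (16, 5): C(21, 16) = 20349. Paths through (11, 1): (paths (0, 0) → (11, 1)) × (paths (11, 1) → (16, 5)) = C(12, 11) · C(9, 5) = 12 · 126 = 1512. Avoidance count = 20349 − 1512 = 18837.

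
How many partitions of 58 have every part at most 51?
p(58, parts ≤ 51) = 715190

Use the recurrence p(n, m) = p(n, m−1) + p(n−m, m): either the largest part is < m (count p(n, m−1)) or the largest part is exactly m (remove one copy of m, count p(n−m, m)). With p(0, ·) = 1 this gives p(58, parts ≤ 51) = 715190. (By conjugating Young diagrams, this also counts partitions of 58 into at most 51 parts.)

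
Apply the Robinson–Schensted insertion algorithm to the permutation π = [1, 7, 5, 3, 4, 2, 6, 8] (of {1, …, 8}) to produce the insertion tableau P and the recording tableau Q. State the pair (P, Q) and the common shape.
P = [1, 2, 4, 6, 8] / [3] / [5] / [7];  Q = [1, 2, 5, 7, 8] / [3] / [4] / [6];  common shape = (5, 1, 1, 1)

Row-insert the values π_1, π_2, … into P one at a time, bumping the leftmost entry strictly greater than the inserted value down to the next row. The recording tableau Q records, in position (i, j), the step at which that cell was added to P.
  Insert 1 (step 1): P = [1];  Q = [1]
  Insert 7 (step 2): P = [1, 7];  Q = [1, 2]
  Insert 5 (step 3): P = [1, 5] / [7];  Q = [1, 2] / [3]
  Insert 3 (step 4): P = [1, 3] / [5] / [7];  Q = [1, 2] / [3] / [4]
  Insert 4 (step 5): P = [1, 3, 4] / [5] / [7];  Q = [1, 2, 5] / [3] / [4]
  Insert 2 (step 6): P = [1, 2, 4] / [3] / [5] / [7];  Q = [1, 2, 5] / [3] / [4] / [6]
  Insert 6 (step 7): P = [1, 2, 4, 6] / [3] / [5] / [7];  Q = [1, 2, 5, 7] / [3] / [4] / [6]
  Insert 8 (step 8): P = [1, 2, 4, 6, 8] / [3] / [5] / [7];  Q = [1, 2, 5, 7, 8] / [3] / [4] / [6]
Final shape: (5, 1, 1, 1).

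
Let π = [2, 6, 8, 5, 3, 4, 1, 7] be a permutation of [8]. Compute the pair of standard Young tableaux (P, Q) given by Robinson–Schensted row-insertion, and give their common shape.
P = [1, 3, 4, 7] / [2, 8] / [5] / [6];  Q = [1, 2, 3, 8] / [4, 6] / [5] / [7];  common shape = (4, 2, 1, 1)

Row-insert the values π_1, π_2, … into P one at a time, bumping the leftmost entry strictly greater than the inserted value down to the next row. The recording tableau Q records, in position (i, j), the step at which that cell was added to P.
  Insert 2 (step 1): P = [2];  Q = [1]
  Insert 6 (step 2): P = [2, 6];  Q = [1, 2]
  Insert 8 (step 3): P = [2, 6, 8];  Q = [1, 2, 3]
  Insert 5 (step 4): P = [2, 5, 8] / [6];  Q = [1, 2, 3] / [4]
  Insert 3 (step 5): P = [2, 3, 8] / [5] / [6];  Q = [1, 2, 3] / [4] / [5]
  Insert 4 (step 6): P = [2, 3, 4] / [5, 8] / [6];  Q = [1, 2, 3] / [4, 6] / [5]
  Insert 1 (step 7): P = [1, 3, 4] / [2, 8] / [5] / [6];  Q = [1, 2, 3] / [4, 6] / [5] / [7]
  Insert 7 (step 8): P = [1, 3, 4, 7] / [2, 8] / [5] / [6];  Q = [1, 2, 3, 8] / [4, 6] / [5] / [7]
Final shape: (4, 2, 1, 1).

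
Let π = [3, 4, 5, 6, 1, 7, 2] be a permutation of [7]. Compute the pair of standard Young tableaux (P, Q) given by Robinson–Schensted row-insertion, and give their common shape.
P = [1, 2, 5, 6, 7] / [3, 4];  Q = [1, 2, 3, 4, 6] / [5, 7];  common shape = (5, 2)

Row-insert the values π_1, π_2, … into P one at a time, bumping the leftmost entry strictly greater than the inserted value down to the next row. The recording tableau Q records, in position (i, j), the step at which that cell was added to P.
  Insert 3 (step 1): P = [3];  Q = [1]
  Insert 4 (step 2): P = [3, 4];  Q = [1, 2]
  Insert 5 (step 3): P = [3, 4, 5];  Q = [1, 2, 3]
  Insert 6 (step 4): P = [3, 4, 5, 6];  Q = [1, 2, 3, 4]
  Insert 1 (step 5): P = [1, 4, 5, 6] / [3];  Q = [1, 2, 3, 4] / [5]
  Insert 7 (step 6): P = [1, 4, 5, 6, 7] / [3];  Q = [1, 2, 3, 4, 6] / [5]
  Insert 2 (step 7): P = [1, 2, 5, 6, 7] / [3, 4];  Q = [1, 2, 3, 4, 6] / [5, 7]
Final shape: (5, 2).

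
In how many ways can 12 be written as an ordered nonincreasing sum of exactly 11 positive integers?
p(12, 11 parts) = 1

Partitions of n into exactly k parts ↔ partitions of n − k into at most k parts (subtract 1 from each part). For n = 12, k = 11, the partitions are: 2+1+1+1+1+1+1+1+1+1+1. Count = 1.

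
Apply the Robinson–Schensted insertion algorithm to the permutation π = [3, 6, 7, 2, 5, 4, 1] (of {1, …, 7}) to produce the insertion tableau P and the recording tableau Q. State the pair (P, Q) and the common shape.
P = [1, 4, 7] / [2, 5] / [3] / [6];  Q = [1, 2, 3] / [4, 5] / [6] / [7];  common shape = (3, 2, 1, 1)

Row-insert the values π_1, π_2, … into P one at a time, bumping the leftmost entry strictly greater than the inserted value down to the next row. The recording tableau Q records, in position (i, j), the step at which that cell was added to P.
  Insert 3 (step 1): P = [3];  Q = [1]
  Insert 6 (step 2): P = [3, 6];  Q = [1, 2]
  Insert 7 (step 3): P = [3, 6, 7];  Q = [1, 2, 3]
  Insert 2 (step 4): P = [2, 6, 7] / [3];  Q = [1, 2, 3] / [4]
  Insert 5 (step 5): P = [2, 5, 7] / [3, 6];  Q = [1, 2, 3] / [4, 5]
  Insert 4 (step 6): P = [2, 4, 7] / [3, 5] / [6];  Q = [1, 2, 3] / [4, 5] / [6]
  Insert 1 (step 7): P = [1, 4, 7] / [2, 5] / [3] / [6];  Q = [1, 2, 3] / [4, 5] / [6] / [7]
Final shape: (3, 2, 1, 1).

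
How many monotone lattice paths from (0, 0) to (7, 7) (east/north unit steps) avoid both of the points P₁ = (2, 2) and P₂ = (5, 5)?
Number of paths = 1128

Inclusion–exclusion. Total paths: C(14, 7) = 3432. Through P₁: C(4, 2)·C(10, 5) = 1512. Through P₂: C(10, 5)·C(4, 2) = 1512. Since P₁ is strictly southwest of P₂, a monotone path through both must visit P₁ then P₂; paths through both = C(4, 2)·C(6, 3)·C(4, 2) = 720. Avoid both = 3432 − 1512 − 1512 + 720 = 1128.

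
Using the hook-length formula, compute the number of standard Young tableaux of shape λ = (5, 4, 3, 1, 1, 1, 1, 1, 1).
# SYT of shape (5, 4, 3, 1, 1, 1, 1, 1, 1) = 3198720

Hook-length formula: f^λ = n! / Π hook(c), product over all cells c of the Young diagram. For λ = (5, 4, 3, 1, 1, 1, 1, 1, 1), n = 18 boxes. Hook lengths by row (left-to-right, top-to-bottom): [13, 6, 5, 3, 1]; [11, 4, 3, 1]; [9, 2, 1]; [6]; [5]; [4]; [3]; [2]; [1]. Product of hooks = 2001542400. So f^λ = 18! / 2001542400 = 6402373705728000 / 2001542400 = 3198720.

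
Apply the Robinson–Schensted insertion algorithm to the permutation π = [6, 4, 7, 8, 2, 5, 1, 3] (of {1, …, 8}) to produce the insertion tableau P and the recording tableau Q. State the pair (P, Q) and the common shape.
P = [1, 3, 8] / [2, 5] / [4, 7] / [6];  Q = [1, 3, 4] / [2, 6] / [5, 8] / [7];  common shape = (3, 2, 2, 1)

Row-insert the values π_1, π_2, … into P one at a time, bumping the leftmost entry strictly greater than the inserted value down to the next row. The recording tableau Q records, in position (i, j), the step at which that cell was added to P.
  Insert 6 (step 1): P = [6];  Q = [1]
  Insert 4 (step 2): P = [4] / [6];  Q = [1] / [2]
  Insert 7 (step 3): P = [4, 7] / [6];  Q = [1, 3] / [2]
  Insert 8 (step 4): P = [4, 7, 8] / [6];  Q = [1, 3, 4] / [2]
  Insert 2 (step 5): P = [2, 7, 8] / [4] / [6];  Q = [1, 3, 4] / [2] / [5]
  Insert 5 (step 6): P = [2, 5, 8] / [4, 7] / [6];  Q = [1, 3, 4] / [2, 6] / [5]
  Insert 1 (step 7): P = [1, 5, 8] / [2, 7] / [4] / [6];  Q = [1, 3, 4] / [2, 6] / [5] / [7]
  Insert 3 (step 8): P = [1, 3, 8] / [2, 5] / [4, 7] / [6];  Q = [1, 3, 4] / [2, 6] / [5, 8] / [7]
Final shape: (3, 2, 2, 1).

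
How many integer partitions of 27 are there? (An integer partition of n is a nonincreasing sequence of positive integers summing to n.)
p(27) = 3010

Compute p(n) via the recurrence p(n, m) = p(n, m−1) + p(n−m, m), where p(n, m) counts partitions of n with all parts ≤ m and p(n) = p(n, n). The base cases are p(0, m) = 1 and p(n, 0) = 0 for n > 0. Filling the table yields p(27) = 3010. (Euler's pentagonal recurrence is an alternative.)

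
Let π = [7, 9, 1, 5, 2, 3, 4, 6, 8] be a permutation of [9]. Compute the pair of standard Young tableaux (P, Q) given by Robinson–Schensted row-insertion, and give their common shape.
P = [1, 2, 3, 4, 6, 8] / [5, 9] / [7];  Q = [1, 2, 6, 7, 8, 9] / [3, 4] / [5];  common shape = (6, 2, 1)

Row-insert the values π_1, π_2, … into P one at a time, bumping the leftmost entry strictly greater than the inserted value down to the next row. The recording tableau Q records, in position (i, j), the step at which that cell was added to P.
  Insert 7 (step 1): P = [7];  Q = [1]
  Insert 9 (step 2): P = [7, 9];  Q = [1, 2]
  Insert 1 (step 3): P = [1, 9] / [7];  Q = [1, 2] / [3]
  Insert 5 (step 4): P = [1, 5] / [7, 9];  Q = [1, 2] / [3, 4]
  Insert 2 (step 5): P = [1, 2] / [5, 9] / [7];  Q = [1, 2] / [3, 4] / [5]
  Insert 3 (step 6): P = [1, 2, 3] / [5, 9] / [7];  Q = [1, 2, 6] / [3, 4] / [5]
  Insert 4 (step 7): P = [1, 2, 3, 4] / [5, 9] / [7];  Q = [1, 2, 6, 7] / [3, 4] / [5]
  Insert 6 (step 8): P = [1, 2, 3, 4, 6] / [5, 9] / [7];  Q = [1, 2, 6, 7, 8] / [3, 4] / [5]
  Insert 8 (step 9): P = [1, 2, 3, 4, 6, 8] / [5, 9] / [7];  Q = [1, 2, 6, 7, 8, 9] / [3, 4] / [5]
Final shape: (6, 2, 1).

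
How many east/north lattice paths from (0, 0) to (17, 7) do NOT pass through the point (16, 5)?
Number of paths = 285057

Total paths from (0, 0) to (17, 7): C(24, 17) = 346104. Paths through (16, 5): (paths (0, 0) → (16, 5)) × (paths (16, 5) → (17, 7)) = C(21, 16) · C(3, 1) = 20349 · 3 = 61047. Avoidance count = 346104 − 61047 = 285057.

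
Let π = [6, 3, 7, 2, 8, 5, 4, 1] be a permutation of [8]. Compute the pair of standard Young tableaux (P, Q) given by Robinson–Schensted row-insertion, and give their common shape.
P = [1, 4, 8] / [2, 5] / [3, 7] / [6];  Q = [1, 3, 5] / [2, 6] / [4, 7] / [8];  common shape = (3, 2, 2, 1)

Row-insert the values π_1, π_2, … into P one at a time, bumping the leftmost entry strictly greater than the inserted value down to the next row. The recording tableau Q records, in position (i, j), the step at which that cell was added to P.
  Insert 6 (step 1): P = [6];  Q = [1]
  Insert 3 (step 2): P = [3] / [6];  Q = [1] / [2]
  Insert 7 (step 3): P = [3, 7] / [6];  Q = [1, 3] / [2]
  Insert 2 (step 4): P = [2, 7] / [3] / [6];  Q = [1, 3] / [2] / [4]
  Insert 8 (step 5): P = [2, 7, 8] / [3] / [6];  Q = [1, 3, 5] / [2] / [4]
  Insert 5 (step 6): P = [2, 5, 8] / [3, 7] / [6];  Q = [1, 3, 5] / [2, 6] / [4]
  Insert 4 (step 7): P = [2, 4, 8] / [3, 5] / [6, 7];  Q = [1, 3, 5] / [2, 6] / [4, 7]
  Insert 1 (step 8): P = [1, 4, 8] / [2, 5] / [3, 7] / [6];  Q = [1, 3, 5] / [2, 6] / [4, 7] / [8]
Final shape: (3, 2, 2, 1).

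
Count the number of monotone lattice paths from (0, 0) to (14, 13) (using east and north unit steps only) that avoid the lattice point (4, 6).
Number of paths = 15974220

Total paths from (0, 0) to (14, 13): C(27, 14) = 20058300. Paths through (4, 6): (paths (0, 0) → (4, 6)) × (paths (4, 6) → (14, 13)) = C(10, 4) · C(17, 10) = 210 · 19448 = 4084080. Avoidance count = 20058300 − 4084080 = 15974220.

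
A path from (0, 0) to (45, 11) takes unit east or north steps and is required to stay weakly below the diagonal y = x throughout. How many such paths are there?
Number of paths = 113295163800

By the reflection principle (André's argument), the number of monotone paths to (45, 11) with n ≤ m that never go above y = x is C(56, 45) − C(56, 46) = 148902215280 − 35607051480 = 113295163800.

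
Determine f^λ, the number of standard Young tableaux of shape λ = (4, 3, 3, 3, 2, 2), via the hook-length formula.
# SYT of shape (4, 3, 3, 3, 2, 2) = 544544

Hook-length formula: f^λ = n! / Π hook(c), product over all cells c of the Young diagram. For λ = (4, 3, 3, 3, 2, 2), n = 17 boxes. Hook lengths by row (left-to-right, top-to-bottom): [9, 8, 5, 1]; [7, 6, 3]; [6, 5, 2]; [5, 4, 1]; [3, 2]; [2, 1]. Product of hooks = 653184000. So f^λ = 17! / 653184000 = 355687428096000 / 653184000 = 544544.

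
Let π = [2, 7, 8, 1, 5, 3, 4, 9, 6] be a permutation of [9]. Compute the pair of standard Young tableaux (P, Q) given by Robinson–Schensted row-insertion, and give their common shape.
P = [1, 3, 4, 6] / [2, 5, 8, 9] / [7];  Q = [1, 2, 3, 8] / [4, 5, 7, 9] / [6];  common shape = (4, 4, 1)

Row-insert the values π_1, π_2, … into P one at a time, bumping the leftmost entry strictly greater than the inserted value down to the next row. The recording tableau Q records, in position (i, j), the step at which that cell was added to P.
  Insert 2 (step 1): P = [2];  Q = [1]
  Insert 7 (step 2): P = [2, 7];  Q = [1, 2]
  Insert 8 (step 3): P = [2, 7, 8];  Q = [1, 2, 3]
  Insert 1 (step 4): P = [1, 7, 8] / [2];  Q = [1, 2, 3] / [4]
  Insert 5 (step 5): P = [1, 5, 8] / [2, 7];  Q = [1, 2, 3] / [4, 5]
  Insert 3 (step 6): P = [1, 3, 8] / [2, 5] / [7];  Q = [1, 2, 3] / [4, 5] / [6]
  Insert 4 (step 7): P = [1, 3, 4] / [2, 5, 8] / [7];  Q = [1, 2, 3] / [4, 5, 7] / [6]
  Insert 9 (step 8): P = [1, 3, 4, 9] / [2, 5, 8] / [7];  Q = [1, 2, 3, 8] / [4, 5, 7] / [6]
  Insert 6 (step 9): P = [1, 3, 4, 6] / [2, 5, 8, 9] / [7];  Q = [1, 2, 3, 8] / [4, 5, 7, 9] / [6]
Final shape: (4, 4, 1).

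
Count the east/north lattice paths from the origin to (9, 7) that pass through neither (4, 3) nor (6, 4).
Number of paths = 4930

Inclusion–exclusion. Total paths: C(16, 9) = 11440. Through P₁: C(7, 4)·C(9, 5) = 4410. Through P₂: C(10, 6)·C(6, 3) = 4200. Since P₁ is strictly southwest of P₂, a monotone path through both must visit P₁ then P₂; paths through both = C(7, 4)·C(3, 2)·C(6, 3) = 2100. Avoid both = 11440 − 4410 − 4200 + 2100 = 4930.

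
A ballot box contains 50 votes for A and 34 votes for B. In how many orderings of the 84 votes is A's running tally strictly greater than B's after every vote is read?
Strict-lead orderings = 70304834838164197398192

Total orderings of the 84 votes with 50 for A: C(84, 50) = 369100382900362036340508. By the Bertrand ballot formula (Cycle Lemma / reflection principle), the number of orderings in which A is strictly ahead of B throughout is (p − q)/(p + q) · C(p + q, p) = (50 − 34)/(50 + 34) · 369100382900362036340508 = 70304834838164197398192.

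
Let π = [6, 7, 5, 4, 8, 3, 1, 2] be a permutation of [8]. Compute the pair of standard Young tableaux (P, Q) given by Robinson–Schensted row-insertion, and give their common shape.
P = [1, 2, 8] / [3, 7] / [4] / [5] / [6];  Q = [1, 2, 5] / [3, 8] / [4] / [6] / [7];  common shape = (3, 2, 1, 1, 1)

Row-insert the values π_1, π_2, … into P one at a time, bumping the leftmost entry strictly greater than the inserted value down to the next row. The recording tableau Q records, in position (i, j), the step at which that cell was added to P.
  Insert 6 (step 1): P = [6];  Q = [1]
  Insert 7 (step 2): P = [6, 7];  Q = [1, 2]
  Insert 5 (step 3): P = [5, 7] / [6];  Q = [1, 2] / [3]
  Insert 4 (step 4): P = [4, 7] / [5] / [6];  Q = [1, 2] / [3] / [4]
  Insert 8 (step 5): P = [4, 7, 8] / [5] / [6];  Q = [1, 2, 5] / [3] / [4]
  Insert 3 (step 6): P = [3, 7, 8] / [4] / [5] / [6];  Q = [1, 2, 5] / [3] / [4] / [6]
  Insert 1 (step 7): P = [1, 7, 8] / [3] / [4] / [5] / [6];  Q = [1, 2, 5] / [3] / [4] / [6] / [7]
  Insert 2 (step 8): P = [1, 2, 8] / [3, 7] / [4] / [5] / [6];  Q = [1, 2, 5] / [3, 8] / [4] / [6] / [7]
Final shape: (3, 2, 1, 1, 1).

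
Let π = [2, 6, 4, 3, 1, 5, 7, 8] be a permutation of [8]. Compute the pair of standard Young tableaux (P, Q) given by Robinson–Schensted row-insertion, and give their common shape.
P = [1, 3, 5, 7, 8] / [2] / [4] / [6];  Q = [1, 2, 6, 7, 8] / [3] / [4] / [5];  common shape = (5, 1, 1, 1)

Row-insert the values π_1, π_2, … into P one at a time, bumping the leftmost entry strictly greater than the inserted value down to the next row. The recording tableau Q records, in position (i, j), the step at which that cell was added to P.
  Insert 2 (step 1): P = [2];  Q = [1]
  Insert 6 (step 2): P = [2, 6];  Q = [1, 2]
  Insert 4 (step 3): P = [2, 4] / [6];  Q = [1, 2] / [3]
  Insert 3 (step 4): P = [2, 3] / [4] / [6];  Q = [1, 2] / [3] / [4]
  Insert 1 (step 5): P = [1, 3] / [2] / [4] / [6];  Q = [1, 2] / [3] / [4] / [5]
  Insert 5 (step 6): P = [1, 3, 5] / [2] / [4] / [6];  Q = [1, 2, 6] / [3] / [4] / [5]
  Insert 7 (step 7): P = [1, 3, 5, 7] / [2] / [4] / [6];  Q = [1, 2, 6, 7] / [3] / [4] / [5]
  Insert 8 (step 8): P = [1, 3, 5, 7, 8] / [2] / [4] / [6];  Q = [1, 2, 6, 7, 8] / [3] / [4] / [5]
Final shape: (5, 1, 1, 1).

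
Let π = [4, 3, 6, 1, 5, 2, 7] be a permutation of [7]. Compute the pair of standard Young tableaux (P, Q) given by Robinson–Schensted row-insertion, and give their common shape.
P = [1, 2, 7] / [3, 5] / [4, 6];  Q = [1, 3, 7] / [2, 5] / [4, 6];  common shape = (3, 2, 2)

Row-insert the values π_1, π_2, … into P one at a time, bumping the leftmost entry strictly greater than the inserted value down to the next row. The recording tableau Q records, in position (i, j), the step at which that cell was added to P.
  Insert 4 (step 1): P = [4];  Q = [1]
  Insert 3 (step 2): P = [3] / [4];  Q = [1] / [2]
  Insert 6 (step 3): P = [3, 6] / [4];  Q = [1, 3] / [2]
  Insert 1 (step 4): P = [1, 6] / [3] / [4];  Q = [1, 3] / [2] / [4]
  Insert 5 (step 5): P = [1, 5] / [3, 6] / [4];  Q = [1, 3] / [2, 5] / [4]
  Insert 2 (step 6): P = [1, 2] / [3, 5] / [4, 6];  Q = [1, 3] / [2, 5] / [4, 6]
  Insert 7 (step 7): P = [1, 2, 7] / [3, 5] / [4, 6];  Q = [1, 3, 7] / [2, 5] / [4, 6]
Final shape: (3, 2, 2).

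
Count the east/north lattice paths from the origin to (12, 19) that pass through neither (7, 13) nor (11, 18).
Number of paths = 55646745

Inclusion–exclusion. Total paths: C(31, 12) = 141120525. Through P₁: C(20, 7)·C(11, 5) = 35814240. Through P₂: C(29, 11)·C(2, 1) = 69194580. Since P₁ is strictly southwest of P₂, a monotone path through both must visit P₁ then P₂; paths through both = C(20, 7)·C(9, 4)·C(2, 1) = 19535040. Avoid both = 141120525 − 35814240 − 69194580 + 19535040 = 55646745.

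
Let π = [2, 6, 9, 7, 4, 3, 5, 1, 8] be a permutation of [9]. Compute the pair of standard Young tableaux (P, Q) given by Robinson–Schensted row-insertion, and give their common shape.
P = [1, 3, 5, 8] / [2, 7] / [4] / [6] / [9];  Q = [1, 2, 3, 9] / [4, 7] / [5] / [6] / [8];  common shape = (4, 2, 1, 1, 1)

Row-insert the values π_1, π_2, … into P one at a time, bumping the leftmost entry strictly greater than the inserted value down to the next row. The recording tableau Q records, in position (i, j), the step at which that cell was added to P.
  Insert 2 (step 1): P = [2];  Q = [1]
  Insert 6 (step 2): P = [2, 6];  Q = [1, 2]
  Insert 9 (step 3): P = [2, 6, 9];  Q = [1, 2, 3]
  Insert 7 (step 4): P = [2, 6, 7] / [9];  Q = [1, 2, 3] / [4]
  Insert 4 (step 5): P = [2, 4, 7] / [6] / [9];  Q = [1, 2, 3] / [4] / [5]
  Insert 3 (step 6): P = [2, 3, 7] / [4] / [6] / [9];  Q = [1, 2, 3] / [4] / [5] / [6]
  Insert 5 (step 7): P = [2, 3, 5] / [4, 7] / [6] / [9];  Q = [1, 2, 3] / [4, 7] / [5] / [6]
  Insert 1 (step 8): P = [1, 3, 5] / [2, 7] / [4] / [6] / [9];  Q = [1, 2, 3] / [4, 7] / [5] / [6] / [8]
  Insert 8 (step 9): P = [1, 3, 5, 8] / [2, 7] / [4] / [6] / [9];  Q = [1, 2, 3, 9] / [4, 7] / [5] / [6] / [8]
Final shape: (4, 2, 1, 1, 1).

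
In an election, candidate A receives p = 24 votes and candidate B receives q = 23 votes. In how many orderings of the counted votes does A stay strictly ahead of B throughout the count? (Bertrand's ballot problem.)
Strict-lead orderings = 343059613650

Total orderings of the 47 votes with 24 for A: C(47, 24) = 16123801841550. By the Bertrand ballot formula (Cycle Lemma / reflection principle), the number of orderings in which A is strictly ahead of B throughout is (p − q)/(p + q) · C(p + q, p) = (24 − 23)/(24 + 23) · 16123801841550 = 343059613650.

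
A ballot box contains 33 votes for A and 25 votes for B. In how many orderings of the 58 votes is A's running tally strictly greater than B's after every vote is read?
Strict-lead orderings = 2407144796004312

Total orderings of the 58 votes with 33 for A: C(58, 33) = 17451799771031262. By the Bertrand ballot formula (Cycle Lemma / reflection principle), the number of orderings in which A is strictly ahead of B throughout is (p − q)/(p + q) · C(p + q, p) = (33 − 25)/(33 + 25) · 17451799771031262 = 2407144796004312.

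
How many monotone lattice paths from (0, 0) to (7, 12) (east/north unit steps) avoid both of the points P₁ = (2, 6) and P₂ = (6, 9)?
Number of paths = 21352

Inclusion–exclusion. Total paths: C(19, 7) = 50388. Through P₁: C(8, 2)·C(11, 5) = 12936. Through P₂: C(15, 6)·C(4, 1) = 20020. Since P₁ is strictly southwest of P₂, a monotone path through both must visit P₁ then P₂; paths through both = C(8, 2)·C(7, 4)·C(4, 1) = 3920. Avoid both = 50388 − 12936 − 20020 + 3920 = 21352.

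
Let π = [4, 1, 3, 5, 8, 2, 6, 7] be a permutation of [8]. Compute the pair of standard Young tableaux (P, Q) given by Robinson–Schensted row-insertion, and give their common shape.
P = [1, 2, 5, 6, 7] / [3, 8] / [4];  Q = [1, 3, 4, 5, 8] / [2, 7] / [6];  common shape = (5, 2, 1)

Row-insert the values π_1, π_2, … into P one at a time, bumping the leftmost entry strictly greater than the inserted value down to the next row. The recording tableau Q records, in position (i, j), the step at which that cell was added to P.
  Insert 4 (step 1): P = [4];  Q = [1]
  Insert 1 (step 2): P = [1] / [4];  Q = [1] / [2]
  Insert 3 (step 3): P = [1, 3] / [4];  Q = [1, 3] / [2]
  Insert 5 (step 4): P = [1, 3, 5] / [4];  Q = [1, 3, 4] / [2]
  Insert 8 (step 5): P = [1, 3, 5, 8] / [4];  Q = [1, 3, 4, 5] / [2]
  Insert 2 (step 6): P = [1, 2, 5, 8] / [3] / [4];  Q = [1, 3, 4, 5] / [2] / [6]
  Insert 6 (step 7): P = [1, 2, 5, 6] / [3, 8] / [4];  Q = [1, 3, 4, 5] / [2, 7] / [6]
  Insert 7 (step 8): P = [1, 2, 5, 6, 7] / [3, 8] / [4];  Q = [1, 3, 4, 5, 8] / [2, 7] / [6]
Final shape: (5, 2, 1).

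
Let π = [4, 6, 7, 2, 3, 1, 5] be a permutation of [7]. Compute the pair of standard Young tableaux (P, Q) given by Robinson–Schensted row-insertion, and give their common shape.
P = [1, 3, 5] / [2, 6, 7] / [4];  Q = [1, 2, 3] / [4, 5, 7] / [6];  common shape = (3, 3, 1)

Row-insert the values π_1, π_2, … into P one at a time, bumping the leftmost entry strictly greater than the inserted value down to the next row. The recording tableau Q records, in position (i, j), the step at which that cell was added to P.
  Insert 4 (step 1): P = [4];  Q = [1]
  Insert 6 (step 2): P = [4, 6];  Q = [1, 2]
  Insert 7 (step 3): P = [4, 6, 7];  Q = [1, 2, 3]
  Insert 2 (step 4): P = [2, 6, 7] / [4];  Q = [1, 2, 3] / [4]
  Insert 3 (step 5): P = [2, 3, 7] / [4, 6];  Q = [1, 2, 3] / [4, 5]
  Insert 1 (step 6): P = [1, 3, 7] / [2, 6] / [4];  Q = [1, 2, 3] / [4, 5] / [6]
  Insert 5 (step 7): P = [1, 3, 5] / [2, 6, 7] / [4];  Q = [1, 2, 3] / [4, 5, 7] / [6]
Final shape: (3, 3, 1).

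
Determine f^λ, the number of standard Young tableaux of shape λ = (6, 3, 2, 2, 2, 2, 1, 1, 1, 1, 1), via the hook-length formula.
# SYT of shape (6, 3, 2, 2, 2, 2, 1, 1, 1, 1, 1) = 224062839

Hook-length formula: f^λ = n! / Π hook(c), product over all cells c of the Young diagram. For λ = (6, 3, 2, 2, 2, 2, 1, 1, 1, 1, 1), n = 22 boxes. Hook lengths by row (left-to-right, top-to-bottom): [16, 10, 5, 3, 2, 1]; [12, 6, 1]; [10, 4]; [9, 3]; [8, 2]; [7, 1]; [5]; [4]; [3]; [2]; [1]. Product of hooks = 5016453120000. So f^λ = 22! / 5016453120000 = 1124000727777607680000 / 5016453120000 = 224062839.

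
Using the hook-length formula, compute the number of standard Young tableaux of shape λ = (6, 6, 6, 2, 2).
# SYT of shape (6, 6, 6, 2, 2) = 248958710

Hook-length formula: f^λ = n! / Π hook(c), product over all cells c of the Young diagram. For λ = (6, 6, 6, 2, 2), n = 22 boxes. Hook lengths by row (left-to-right, top-to-bottom): [10, 9, 6, 5, 4, 3]; [9, 8, 5, 4, 3, 2]; [8, 7, 4, 3, 2, 1]; [3, 2]; [2, 1]. Product of hooks = 4514807808000. So f^λ = 22! / 4514807808000 = 1124000727777607680000 / 4514807808000 = 248958710.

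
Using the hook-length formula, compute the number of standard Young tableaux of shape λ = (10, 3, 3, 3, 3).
# SYT of shape (10, 3, 3, 3, 3) = 98489160

Hook-length formula: f^λ = n! / Π hook(c), product over all cells c of the Young diagram. For λ = (10, 3, 3, 3, 3), n = 22 boxes. Hook lengths by row (left-to-right, top-to-bottom): [14, 13, 12, 7, 6, 5, 4, 3, 2, 1]; [6, 5, 4]; [5, 4, 3]; [4, 3, 2]; [3, 2, 1]. Product of hooks = 11412430848000. So f^λ = 22! / 11412430848000 = 1124000727777607680000 / 11412430848000 = 98489160.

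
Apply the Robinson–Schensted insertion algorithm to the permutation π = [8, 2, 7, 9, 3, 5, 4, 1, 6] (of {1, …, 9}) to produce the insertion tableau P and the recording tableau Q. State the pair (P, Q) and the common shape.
P = [1, 3, 4, 6] / [2, 9] / [5] / [7] / [8];  Q = [1, 3, 4, 9] / [2, 6] / [5] / [7] / [8];  common shape = (4, 2, 1, 1, 1)

Row-insert the values π_1, π_2, … into P one at a time, bumping the leftmost entry strictly greater than the inserted value down to the next row. The recording tableau Q records, in position (i, j), the step at which that cell was added to P.
  Insert 8 (step 1): P = [8];  Q = [1]
  Insert 2 (step 2): P = [2] / [8];  Q = [1] / [2]
  Insert 7 (step 3): P = [2, 7] / [8];  Q = [1, 3] / [2]
  Insert 9 (step 4): P = [2, 7, 9] / [8];  Q = [1, 3, 4] / [2]
  Insert 3 (step 5): P = [2, 3, 9] / [7] / [8];  Q = [1, 3, 4] / [2] / [5]
  Insert 5 (step 6): P = [2, 3, 5] / [7, 9] / [8];  Q = [1, 3, 4] / [2, 6] / [5]
  Insert 4 (step 7): P = [2, 3, 4] / [5, 9] / [7] / [8];  Q = [1, 3, 4] / [2, 6] / [5] / [7]
  Insert 1 (step 8): P = [1, 3, 4] / [2, 9] / [5] / [7] / [8];  Q = [1, 3, 4] / [2, 6] / [5] / [7] / [8]
  Insert 6 (step 9): P = [1, 3, 4, 6] / [2, 9] / [5] / [7] / [8];  Q = [1, 3, 4, 9] / [2, 6] / [5] / [7] / [8]
Final shape: (4, 2, 1, 1, 1).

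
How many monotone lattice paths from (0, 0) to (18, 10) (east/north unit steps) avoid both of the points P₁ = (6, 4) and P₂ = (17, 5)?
Number of paths = 9081786

Inclusion–exclusion. Total paths: C(28, 18) = 13123110. Through P₁: C(10, 6)·C(18, 12) = 3898440. Through P₂: C(22, 17)·C(6, 1) = 158004. Since P₁ is strictly southwest of P₂, a monotone path through both must visit P₁ then P₂; paths through both = C(10, 6)·C(12, 11)·C(6, 1) = 15120. Avoid both = 13123110 − 3898440 − 158004 + 15120 = 9081786.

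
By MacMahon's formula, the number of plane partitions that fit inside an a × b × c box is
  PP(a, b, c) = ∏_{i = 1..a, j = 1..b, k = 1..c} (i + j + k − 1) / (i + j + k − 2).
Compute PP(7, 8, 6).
PP(7, 8, 6) = 19702998159210080

Evaluate the triple product over i = 1..7, j = 1..8, k = 1..6. The factors are (2/1) · (3/2) · (4/3) · (5/4) · (6/5) · (7/6) · (3/2) · (4/3) · … (336 factors total). The numerators and denominators telescope so the product is an integer; carrying out the multiplication exactly gives PP(7, 8, 6) = 19702998159210080.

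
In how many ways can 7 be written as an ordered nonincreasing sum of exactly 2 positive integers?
p(7, 2 parts) = 3

Partitions of n into exactly k parts ↔ partitions of n − k into at most k parts (subtract 1 from each part). For n = 7, k = 2, the partitions are: 6+1, 5+2, 4+3. Count = 3.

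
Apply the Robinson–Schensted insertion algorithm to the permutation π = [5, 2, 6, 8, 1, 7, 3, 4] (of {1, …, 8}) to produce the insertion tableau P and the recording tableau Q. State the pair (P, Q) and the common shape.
P = [1, 3, 4] / [2, 6, 7] / [5, 8];  Q = [1, 3, 4] / [2, 6, 8] / [5, 7];  common shape = (3, 3, 2)

Row-insert the values π_1, π_2, … into P one at a time, bumping the leftmost entry strictly greater than the inserted value down to the next row. The recording tableau Q records, in position (i, j), the step at which that cell was added to P.
  Insert 5 (step 1): P = [5];  Q = [1]
  Insert 2 (step 2): P = [2] / [5];  Q = [1] / [2]
  Insert 6 (step 3): P = [2, 6] / [5];  Q = [1, 3] / [2]
  Insert 8 (step 4): P = [2, 6, 8] / [5];  Q = [1, 3, 4] / [2]
  Insert 1 (step 5): P = [1, 6, 8] / [2] / [5];  Q = [1, 3, 4] / [2] / [5]
  Insert 7 (step 6): P = [1, 6, 7] / [2, 8] / [5];  Q = [1, 3, 4] / [2, 6] / [5]
  Insert 3 (step 7): P = [1, 3, 7] / [2, 6] / [5, 8];  Q = [1, 3, 4] / [2, 6] / [5, 7]
  Insert 4 (step 8): P = [1, 3, 4] / [2, 6, 7] / [5, 8];  Q = [1, 3, 4] / [2, 6, 8] / [5, 7]
Final shape: (3, 3, 2).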